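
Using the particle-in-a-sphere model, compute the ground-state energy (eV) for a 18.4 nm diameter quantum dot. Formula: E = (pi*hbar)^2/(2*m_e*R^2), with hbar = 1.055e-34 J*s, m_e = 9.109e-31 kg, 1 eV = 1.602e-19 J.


Radius R = 18.4/2 = 9.2 nm = 9.2e-09 m
E = (pi * 1.055e-34)^2 / (2 * 9.109e-31 * (9.2e-09)^2)
E(J) = 7.12407e-22
E = E(J) / 1.602e-19 = 0.0044 eV

0.0044


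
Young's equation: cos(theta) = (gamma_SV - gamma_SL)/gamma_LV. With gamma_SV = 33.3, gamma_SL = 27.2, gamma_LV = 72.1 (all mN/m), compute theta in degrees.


cos(theta) = (gamma_SV - gamma_SL) / gamma_LV
cos(theta) = (33.3 - 27.2) / 72.1
cos(theta) = 0.084605
theta = arccos(0.084605) = 85.15 degrees

85.15


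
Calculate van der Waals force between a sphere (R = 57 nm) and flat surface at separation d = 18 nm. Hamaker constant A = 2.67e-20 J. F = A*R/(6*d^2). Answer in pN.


Convert to SI: R = 57 nm = 5.7e-08 m, d = 18 nm = 1.8e-08 m
F = A * R / (6 * d^2)
F = 2.67e-20 * 5.7e-08 / (6 * (1.8e-08)^2)
F = 7.8287e-13 N = 0.783 pN

0.783


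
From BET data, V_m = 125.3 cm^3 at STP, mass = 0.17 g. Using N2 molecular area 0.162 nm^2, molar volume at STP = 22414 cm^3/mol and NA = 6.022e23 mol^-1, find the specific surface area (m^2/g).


Number of moles in monolayer = V_m / 22414 = 125.3 / 22414 = 0.00559026
Number of molecules = moles * NA = 0.00559026 * 6.022e23
SA = molecules * sigma / mass
SA = (125.3 / 22414) * 6.022e23 * 0.162e-18 / 0.17
SA = 3208.0 m^2/g

3208.0


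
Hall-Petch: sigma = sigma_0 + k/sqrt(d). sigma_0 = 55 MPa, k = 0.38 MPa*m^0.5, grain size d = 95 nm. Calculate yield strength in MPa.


d = 95 nm = 9.5e-08 m
sqrt(d) = 0.0003082207
Hall-Petch contribution = k / sqrt(d) = 0.38 / 0.0003082207 = 1232.9 MPa
sigma = sigma_0 + k/sqrt(d) = 55 + 1232.9 = 1287.9 MPa

1287.9


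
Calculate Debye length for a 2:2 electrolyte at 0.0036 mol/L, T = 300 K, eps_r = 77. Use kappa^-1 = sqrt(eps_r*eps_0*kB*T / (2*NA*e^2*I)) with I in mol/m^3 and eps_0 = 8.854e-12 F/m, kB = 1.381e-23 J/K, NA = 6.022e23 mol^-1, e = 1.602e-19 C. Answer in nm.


Ionic strength I = 0.0036 * 2^2 * 1000 = 14.4 mol/m^3
kappa^-1 = sqrt(77 * 8.854e-12 * 1.381e-23 * 300 / (2 * 6.022e23 * (1.602e-19)^2 * 14.4))
kappa^-1 = 2.519 nm

2.519


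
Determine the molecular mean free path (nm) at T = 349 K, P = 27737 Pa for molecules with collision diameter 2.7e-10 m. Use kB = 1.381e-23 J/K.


Mean free path: lambda = kB*T / (sqrt(2) * pi * d^2 * P)
lambda = 1.381e-23 * 349 / (sqrt(2) * pi * (2.7e-10)^2 * 27737)
lambda = 5.36497e-07 m
lambda = 536.5 nm

536.5


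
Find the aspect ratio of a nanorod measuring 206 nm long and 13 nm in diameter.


Aspect ratio AR = length / diameter
AR = 206 / 13
AR = 15.85

15.85


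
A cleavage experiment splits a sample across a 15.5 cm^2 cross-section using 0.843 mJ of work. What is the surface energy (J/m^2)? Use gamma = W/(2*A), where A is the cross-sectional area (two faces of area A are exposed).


Convert: A = 15.5 cm^2 = 0.00155 m^2, W = 0.843 mJ = 0.000843 J
Cleaving exposes two faces of area A, so total new surface = 2*A and gamma = W / (2*A)
gamma = 0.000843 / (2 * 0.00155)
gamma = 0.272 J/m^2

0.272


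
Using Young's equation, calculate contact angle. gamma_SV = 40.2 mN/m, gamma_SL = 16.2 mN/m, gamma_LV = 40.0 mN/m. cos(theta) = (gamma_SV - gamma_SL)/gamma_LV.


cos(theta) = (gamma_SV - gamma_SL) / gamma_LV
cos(theta) = (40.2 - 16.2) / 40.0
cos(theta) = 0.6
theta = arccos(0.6) = 53.13 degrees

53.13


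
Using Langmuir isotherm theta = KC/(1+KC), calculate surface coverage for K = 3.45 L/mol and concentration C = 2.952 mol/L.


Langmuir isotherm: theta = K*C / (1 + K*C)
K*C = 3.45 * 2.952 = 10.1844
theta = 10.1844 / (1 + 10.1844) = 10.1844 / 11.1844
theta = 0.9106

0.9106


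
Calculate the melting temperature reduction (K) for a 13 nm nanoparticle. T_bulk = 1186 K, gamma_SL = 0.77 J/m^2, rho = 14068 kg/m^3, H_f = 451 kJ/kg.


Radius R = 13/2 = 6.5 nm = 6.5e-09 m
Convert H_f = 451 kJ/kg = 451000 J/kg
dT = 2 * gamma_SL * T_bulk / (rho * H_f * R)
dT = 2 * 0.77 * 1186 / (14068 * 451000 * 6.5e-09)
dT = 44.3 K

44.3


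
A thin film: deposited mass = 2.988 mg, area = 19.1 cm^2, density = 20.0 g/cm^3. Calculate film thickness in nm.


Convert: m = 2.988 mg = 2.9880e-06 kg, A = 19.1 cm^2 = 1.9100e-03 m^2, rho = 20.0 g/cm^3 = 20000 kg/m^3
t = m / (A * rho)
t = 2.9880e-06 / (1.9100e-03 * 20000)
t = 7.8220e-08 m = 78.2 nm

78.2


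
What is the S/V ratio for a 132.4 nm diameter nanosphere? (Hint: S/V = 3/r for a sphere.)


Radius r = 132.4/2 = 66.2 nm
S/V = 3 / r = 3 / 66.2
S/V = 0.0453 nm^-1

0.0453


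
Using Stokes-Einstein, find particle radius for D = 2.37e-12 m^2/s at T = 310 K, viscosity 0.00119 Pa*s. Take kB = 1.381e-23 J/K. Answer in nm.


Stokes-Einstein: R = kB*T / (6*pi*eta*D)
R = 1.381e-23 * 310 / (6 * pi * 0.00119 * 2.37e-12)
R = 8.05302e-08 m = 80.53 nm

80.53


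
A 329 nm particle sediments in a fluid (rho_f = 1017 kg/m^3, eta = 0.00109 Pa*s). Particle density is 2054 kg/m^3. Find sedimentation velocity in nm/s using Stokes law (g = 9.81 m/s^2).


Radius R = 329/2 nm = 1.645e-07 m
Density difference = 2054 - 1017 = 1037 kg/m^3
v = 2 * R^2 * (rho_p - rho_f) * g / (9 * eta)
v = 2 * (1.645e-07)^2 * 1037 * 9.81 / (9 * 0.00109)
v = 5.6123e-08 m/s = 56.123 nm/s

56.123


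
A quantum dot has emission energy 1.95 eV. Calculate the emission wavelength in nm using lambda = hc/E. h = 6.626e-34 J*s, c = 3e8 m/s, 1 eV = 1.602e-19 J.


Convert energy: E = 1.95 eV = 1.95 * 1.602e-19 = 3.1239e-19 J
lambda = h*c / E = 6.626e-34 * 3e8 / 3.1239e-19
lambda = 6.3632e-07 m = 636.3 nm

636.3


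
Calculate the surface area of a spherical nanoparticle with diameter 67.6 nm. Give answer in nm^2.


Radius r = 67.6/2 = 33.8 nm
Surface area SA = 4 * pi * r^2
SA = 4 * pi * (33.8)^2
SA = 14356.32 nm^2

14356.32


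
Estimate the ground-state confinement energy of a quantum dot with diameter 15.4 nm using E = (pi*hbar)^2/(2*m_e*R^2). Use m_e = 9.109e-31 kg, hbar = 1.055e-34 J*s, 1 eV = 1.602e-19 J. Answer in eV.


Radius R = 15.4/2 = 7.7 nm = 7.7e-09 m
E = (pi * 1.055e-34)^2 / (2 * 9.109e-31 * (7.7e-09)^2)
E(J) = 1.017e-21
E = E(J) / 1.602e-19 = 0.0063 eV

0.0063


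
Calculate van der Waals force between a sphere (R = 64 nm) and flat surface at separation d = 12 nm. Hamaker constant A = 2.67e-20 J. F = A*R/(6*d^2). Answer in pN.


Convert to SI: R = 64 nm = 6.4e-08 m, d = 12 nm = 1.2e-08 m
F = A * R / (6 * d^2)
F = 2.67e-20 * 6.4e-08 / (6 * (1.2e-08)^2)
F = 1.97778e-12 N = 1.978 pN

1.978


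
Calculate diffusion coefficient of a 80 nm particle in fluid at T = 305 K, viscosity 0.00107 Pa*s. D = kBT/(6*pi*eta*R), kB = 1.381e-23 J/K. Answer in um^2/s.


Radius R = 80/2 = 40 nm = 4e-08 m
D = kB*T / (6*pi*eta*R)
D = 1.381e-23 * 305 / (6 * pi * 0.00107 * 4e-08)
D = 5.22094e-12 m^2/s = 5.221 um^2/s

5.221


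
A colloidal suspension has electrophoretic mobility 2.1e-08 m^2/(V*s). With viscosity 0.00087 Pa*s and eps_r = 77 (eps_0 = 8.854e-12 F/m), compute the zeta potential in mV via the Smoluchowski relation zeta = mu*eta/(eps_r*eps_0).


Smoluchowski equation: zeta = mu * eta / (eps_r * eps_0)
zeta = 2.1e-08 * 0.00087 / (77 * 8.854e-12)
zeta = 0.026798 V = 26.8 mV

26.8


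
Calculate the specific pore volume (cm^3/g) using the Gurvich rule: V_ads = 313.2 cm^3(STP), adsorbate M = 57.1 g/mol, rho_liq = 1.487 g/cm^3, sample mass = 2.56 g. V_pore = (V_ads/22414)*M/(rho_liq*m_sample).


Moles adsorbed n = V_ads / 22414 = 313.2 / 22414 = 1.397341e-02 mol
Liquid volume V_liq = n * M / rho_liq = 1.397341e-02 * 57.1 / 1.487 = 0.53657 cm^3
Specific pore volume V_pore = V_liq / m_sample = 0.53657 / 2.56
V_pore = 0.2096 cm^3/g

0.2096


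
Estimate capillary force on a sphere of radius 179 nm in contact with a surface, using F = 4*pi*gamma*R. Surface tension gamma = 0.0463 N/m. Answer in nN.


Convert radius: R = 179 nm = 1.79e-07 m
F = 4 * pi * gamma * R
F = 4 * pi * 0.0463 * 1.79e-07
F = 1.04146e-07 N = 104.1463 nN

104.1463


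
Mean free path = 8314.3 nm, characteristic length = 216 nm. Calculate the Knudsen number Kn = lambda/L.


Knudsen number Kn = lambda / L
Kn = 8314.3 / 216
Kn = 38.4921

38.4921


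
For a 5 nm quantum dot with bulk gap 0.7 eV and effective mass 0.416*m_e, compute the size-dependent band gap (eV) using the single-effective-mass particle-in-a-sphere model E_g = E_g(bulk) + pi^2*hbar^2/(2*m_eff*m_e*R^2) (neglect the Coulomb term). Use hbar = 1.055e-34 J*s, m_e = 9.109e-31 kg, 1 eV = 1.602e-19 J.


Radius R = 5/2 nm = 2.5e-09 m
Confinement energy dE = pi^2 * hbar^2 / (2 * m_eff * m_e * R^2)
dE = pi^2 * (1.055e-34)^2 / (2 * 0.416 * 9.109e-31 * (2.5e-09)^2) J, divided by 1.602e-19 J/eV
dE = 0.1448 eV
Total band gap = E_g(bulk) + dE = 0.7 + 0.1448 = 0.8448 eV

0.8448


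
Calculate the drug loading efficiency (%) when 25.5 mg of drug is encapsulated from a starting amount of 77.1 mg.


Drug loading efficiency = (drug loaded / drug initial) * 100
DLE = 25.5 / 77.1 * 100
DLE = 0.3307 * 100
DLE = 33.07%

33.07


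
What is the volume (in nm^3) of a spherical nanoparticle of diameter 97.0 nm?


Radius r = 97.0/2 = 48.5 nm
Volume V = (4/3) * pi * r^3
V = (4/3) * pi * (48.5)^3
V = 477874.47 nm^3

477874.47


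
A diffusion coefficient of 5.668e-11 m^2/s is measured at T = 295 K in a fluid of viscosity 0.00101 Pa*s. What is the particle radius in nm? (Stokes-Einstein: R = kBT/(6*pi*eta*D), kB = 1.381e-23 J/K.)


Stokes-Einstein: R = kB*T / (6*pi*eta*D)
R = 1.381e-23 * 295 / (6 * pi * 0.00101 * 5.668e-11)
R = 3.7754e-09 m = 3.78 nm

3.78


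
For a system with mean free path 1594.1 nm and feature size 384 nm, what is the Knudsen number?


Knudsen number Kn = lambda / L
Kn = 1594.1 / 384
Kn = 4.1513

4.1513


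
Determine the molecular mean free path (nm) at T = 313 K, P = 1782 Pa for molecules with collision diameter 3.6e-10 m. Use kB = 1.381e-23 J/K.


Mean free path: lambda = kB*T / (sqrt(2) * pi * d^2 * P)
lambda = 1.381e-23 * 313 / (sqrt(2) * pi * (3.6e-10)^2 * 1782)
lambda = 4.2127e-06 m
lambda = 4212.7 nm

4212.7


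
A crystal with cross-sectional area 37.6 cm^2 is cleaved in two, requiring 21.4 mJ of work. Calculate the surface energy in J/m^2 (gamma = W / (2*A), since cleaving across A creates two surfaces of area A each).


Convert: A = 37.6 cm^2 = 0.00376 m^2, W = 21.4 mJ = 0.0214 J
Cleaving exposes two faces of area A, so total new surface = 2*A and gamma = W / (2*A)
gamma = 0.0214 / (2 * 0.00376)
gamma = 2.846 J/m^2

2.846


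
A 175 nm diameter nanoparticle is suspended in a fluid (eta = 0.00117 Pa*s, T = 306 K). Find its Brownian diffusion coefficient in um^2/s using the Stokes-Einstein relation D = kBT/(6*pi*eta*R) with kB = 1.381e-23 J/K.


Radius R = 175/2 = 87.5 nm = 8.75e-08 m
D = kB*T / (6*pi*eta*R)
D = 1.381e-23 * 306 / (6 * pi * 0.00117 * 8.75e-08)
D = 2.18988e-12 m^2/s = 2.19 um^2/s

2.19


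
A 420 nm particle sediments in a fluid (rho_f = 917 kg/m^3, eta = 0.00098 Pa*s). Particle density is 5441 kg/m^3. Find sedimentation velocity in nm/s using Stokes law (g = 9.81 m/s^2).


Radius R = 420/2 nm = 2.1e-07 m
Density difference = 5441 - 917 = 4524 kg/m^3
v = 2 * R^2 * (rho_p - rho_f) * g / (9 * eta)
v = 2 * (2.1e-07)^2 * 4524 * 9.81 / (9 * 0.00098)
v = 4.43804e-07 m/s = 443.8044 nm/s

443.8044


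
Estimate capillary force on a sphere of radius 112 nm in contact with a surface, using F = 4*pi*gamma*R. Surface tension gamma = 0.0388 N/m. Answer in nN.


Convert radius: R = 112 nm = 1.12e-07 m
F = 4 * pi * gamma * R
F = 4 * pi * 0.0388 * 1.12e-07
F = 5.46084e-08 N = 54.6084 nN

54.6084


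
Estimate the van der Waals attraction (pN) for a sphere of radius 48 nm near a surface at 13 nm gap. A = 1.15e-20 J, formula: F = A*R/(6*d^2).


Convert to SI: R = 48 nm = 4.8e-08 m, d = 13 nm = 1.3e-08 m
F = A * R / (6 * d^2)
F = 1.15e-20 * 4.8e-08 / (6 * (1.3e-08)^2)
F = 5.44379e-13 N = 0.544 pN

0.544


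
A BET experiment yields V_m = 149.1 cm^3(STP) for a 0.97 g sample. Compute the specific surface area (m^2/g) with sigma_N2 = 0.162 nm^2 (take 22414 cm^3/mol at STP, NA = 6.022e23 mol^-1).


Number of moles in monolayer = V_m / 22414 = 149.1 / 22414 = 0.00665209
Number of molecules = moles * NA = 0.00665209 * 6.022e23
SA = molecules * sigma / mass
SA = (149.1 / 22414) * 6.022e23 * 0.162e-18 / 0.97
SA = 669.0 m^2/g

669.0


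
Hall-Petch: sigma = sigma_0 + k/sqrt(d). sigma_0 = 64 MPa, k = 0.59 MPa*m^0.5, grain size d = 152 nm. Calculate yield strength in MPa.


d = 152 nm = 1.52e-07 m
sqrt(d) = 0.0003898718
Hall-Petch contribution = k / sqrt(d) = 0.59 / 0.0003898718 = 1513.3 MPa
sigma = sigma_0 + k/sqrt(d) = 64 + 1513.3 = 1577.3 MPa

1577.3


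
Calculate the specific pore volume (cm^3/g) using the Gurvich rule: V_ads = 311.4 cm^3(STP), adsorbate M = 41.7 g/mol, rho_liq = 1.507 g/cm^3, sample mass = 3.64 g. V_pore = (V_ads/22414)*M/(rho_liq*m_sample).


Moles adsorbed n = V_ads / 22414 = 311.4 / 22414 = 1.389310e-02 mol
Liquid volume V_liq = n * M / rho_liq = 1.389310e-02 * 41.7 / 1.507 = 0.38443 cm^3
Specific pore volume V_pore = V_liq / m_sample = 0.38443 / 3.64
V_pore = 0.1056 cm^3/g

0.1056


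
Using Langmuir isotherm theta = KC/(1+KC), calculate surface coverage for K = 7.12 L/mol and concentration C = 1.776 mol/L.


Langmuir isotherm: theta = K*C / (1 + K*C)
K*C = 7.12 * 1.776 = 12.64512
theta = 12.64512 / (1 + 12.64512) = 12.64512 / 13.64512
theta = 0.9267

0.9267


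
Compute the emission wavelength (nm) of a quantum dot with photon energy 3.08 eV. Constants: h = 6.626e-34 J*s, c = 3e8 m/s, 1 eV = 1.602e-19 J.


Convert energy: E = 3.08 eV = 3.08 * 1.602e-19 = 4.93416e-19 J
lambda = h*c / E = 6.626e-34 * 3e8 / 4.93416e-19
lambda = 4.02865e-07 m = 402.9 nm

402.9


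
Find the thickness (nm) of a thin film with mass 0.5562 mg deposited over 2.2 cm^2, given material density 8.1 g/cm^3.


Convert: m = 0.5562 mg = 5.5620e-07 kg, A = 2.2 cm^2 = 2.2000e-04 m^2, rho = 8.1 g/cm^3 = 8100 kg/m^3
t = m / (A * rho)
t = 5.5620e-07 / (2.2000e-04 * 8100)
t = 3.1212e-07 m = 312.1 nm

312.1


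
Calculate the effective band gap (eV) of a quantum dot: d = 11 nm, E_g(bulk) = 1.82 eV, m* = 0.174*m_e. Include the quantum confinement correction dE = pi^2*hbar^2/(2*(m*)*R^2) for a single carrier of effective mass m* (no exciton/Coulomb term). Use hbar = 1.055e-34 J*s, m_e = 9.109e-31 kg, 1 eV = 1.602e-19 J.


Radius R = 11/2 nm = 5.5e-09 m
Confinement energy dE = pi^2 * hbar^2 / (2 * m_eff * m_e * R^2)
dE = pi^2 * (1.055e-34)^2 / (2 * 0.174 * 9.109e-31 * (5.5e-09)^2) J, divided by 1.602e-19 J/eV
dE = 0.0715 eV
Total band gap = E_g(bulk) + dE = 1.82 + 0.0715 = 1.8915 eV

1.8915


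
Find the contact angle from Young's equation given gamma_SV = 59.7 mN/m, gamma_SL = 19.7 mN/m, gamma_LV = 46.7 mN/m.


cos(theta) = (gamma_SV - gamma_SL) / gamma_LV
cos(theta) = (59.7 - 19.7) / 46.7
cos(theta) = 0.856531
theta = arccos(0.856531) = 31.07 degrees

31.07


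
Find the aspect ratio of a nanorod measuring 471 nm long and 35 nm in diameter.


Aspect ratio AR = length / diameter
AR = 471 / 35
AR = 13.46

13.46


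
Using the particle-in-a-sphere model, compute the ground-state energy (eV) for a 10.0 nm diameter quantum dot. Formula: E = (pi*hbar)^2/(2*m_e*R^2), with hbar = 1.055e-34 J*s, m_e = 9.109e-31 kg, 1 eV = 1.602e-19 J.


Radius R = 10.0/2 = 5 nm = 5e-09 m
E = (pi * 1.055e-34)^2 / (2 * 9.109e-31 * (5e-09)^2)
E(J) = 2.41193e-21
E = E(J) / 1.602e-19 = 0.0151 eV

0.0151


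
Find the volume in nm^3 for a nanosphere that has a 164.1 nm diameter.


Radius r = 164.1/2 = 82.05 nm
Volume V = (4/3) * pi * r^3
V = (4/3) * pi * (82.05)^3
V = 2313792.27 nm^3

2313792.27


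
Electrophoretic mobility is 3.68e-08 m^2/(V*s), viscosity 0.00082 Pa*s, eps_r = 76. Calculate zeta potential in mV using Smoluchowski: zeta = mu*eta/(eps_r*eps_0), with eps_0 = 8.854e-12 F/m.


Smoluchowski equation: zeta = mu * eta / (eps_r * eps_0)
zeta = 3.68e-08 * 0.00082 / (76 * 8.854e-12)
zeta = 0.044844 V = 44.84 mV

44.84


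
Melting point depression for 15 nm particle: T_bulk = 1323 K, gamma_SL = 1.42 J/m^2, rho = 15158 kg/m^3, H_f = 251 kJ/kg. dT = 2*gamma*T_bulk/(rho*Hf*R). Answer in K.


Radius R = 15/2 = 7.5 nm = 7.5e-09 m
Convert H_f = 251 kJ/kg = 251000 J/kg
dT = 2 * gamma_SL * T_bulk / (rho * H_f * R)
dT = 2 * 1.42 * 1323 / (15158 * 251000 * 7.5e-09)
dT = 131.7 K

131.7


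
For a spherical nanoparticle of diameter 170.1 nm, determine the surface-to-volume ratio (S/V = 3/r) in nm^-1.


Radius r = 170.1/2 = 85.05 nm
S/V = 3 / r = 3 / 85.05
S/V = 0.0353 nm^-1

0.0353


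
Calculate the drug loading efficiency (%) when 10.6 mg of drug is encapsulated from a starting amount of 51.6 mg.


Drug loading efficiency = (drug loaded / drug initial) * 100
DLE = 10.6 / 51.6 * 100
DLE = 0.2054 * 100
DLE = 20.54%

20.54


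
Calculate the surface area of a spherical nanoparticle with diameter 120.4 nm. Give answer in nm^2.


Radius r = 120.4/2 = 60.2 nm
Surface area SA = 4 * pi * r^2
SA = 4 * pi * (60.2)^2
SA = 45541.03 nm^2

45541.03


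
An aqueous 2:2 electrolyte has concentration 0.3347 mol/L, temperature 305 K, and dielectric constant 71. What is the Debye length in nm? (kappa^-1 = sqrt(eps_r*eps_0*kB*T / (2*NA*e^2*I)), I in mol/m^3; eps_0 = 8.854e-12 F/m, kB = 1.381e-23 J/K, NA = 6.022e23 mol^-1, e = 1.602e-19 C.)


Ionic strength I = 0.3347 * 2^2 * 1000 = 1338.8 mol/m^3
kappa^-1 = sqrt(71 * 8.854e-12 * 1.381e-23 * 305 / (2 * 6.022e23 * (1.602e-19)^2 * 1338.8))
kappa^-1 = 0.253 nm

0.253


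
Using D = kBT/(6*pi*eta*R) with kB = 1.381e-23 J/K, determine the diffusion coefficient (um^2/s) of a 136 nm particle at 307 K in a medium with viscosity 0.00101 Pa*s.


Radius R = 136/2 = 68 nm = 6.8e-08 m
D = kB*T / (6*pi*eta*R)
D = 1.381e-23 * 307 / (6 * pi * 0.00101 * 6.8e-08)
D = 3.27492e-12 m^2/s = 3.275 um^2/s

3.275


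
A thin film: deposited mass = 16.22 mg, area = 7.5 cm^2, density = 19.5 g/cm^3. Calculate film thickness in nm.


Convert: m = 16.22 mg = 1.6220e-05 kg, A = 7.5 cm^2 = 7.5000e-04 m^2, rho = 19.5 g/cm^3 = 19500 kg/m^3
t = m / (A * rho)
t = 1.6220e-05 / (7.5000e-04 * 19500)
t = 1.1091e-06 m = 1109.1 nm

1109.1


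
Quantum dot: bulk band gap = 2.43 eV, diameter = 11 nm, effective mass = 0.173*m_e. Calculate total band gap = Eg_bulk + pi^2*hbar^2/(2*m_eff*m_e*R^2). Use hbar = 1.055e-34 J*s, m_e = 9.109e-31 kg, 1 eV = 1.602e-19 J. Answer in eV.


Radius R = 11/2 nm = 5.5e-09 m
Confinement energy dE = pi^2 * hbar^2 / (2 * m_eff * m_e * R^2)
dE = pi^2 * (1.055e-34)^2 / (2 * 0.173 * 9.109e-31 * (5.5e-09)^2) J, divided by 1.602e-19 J/eV
dE = 0.0719 eV
Total band gap = E_g(bulk) + dE = 2.43 + 0.0719 = 2.5019 eV

2.5019


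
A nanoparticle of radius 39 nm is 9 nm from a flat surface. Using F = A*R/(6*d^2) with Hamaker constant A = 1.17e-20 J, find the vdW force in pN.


Convert to SI: R = 39 nm = 3.9e-08 m, d = 9 nm = 9e-09 m
F = A * R / (6 * d^2)
F = 1.17e-20 * 3.9e-08 / (6 * (9e-09)^2)
F = 9.38889e-13 N = 0.939 pN

0.939


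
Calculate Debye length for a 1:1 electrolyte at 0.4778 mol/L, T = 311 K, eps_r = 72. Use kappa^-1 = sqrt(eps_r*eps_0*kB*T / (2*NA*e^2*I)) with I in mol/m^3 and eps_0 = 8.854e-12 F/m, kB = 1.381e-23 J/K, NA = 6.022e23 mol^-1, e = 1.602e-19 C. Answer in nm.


Ionic strength I = 0.4778 * 1^2 * 1000 = 477.8 mol/m^3
kappa^-1 = sqrt(72 * 8.854e-12 * 1.381e-23 * 311 / (2 * 6.022e23 * (1.602e-19)^2 * 477.8))
kappa^-1 = 0.431 nm

0.431


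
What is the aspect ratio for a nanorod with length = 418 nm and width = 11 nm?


Aspect ratio AR = length / diameter
AR = 418 / 11
AR = 38.0

38.0


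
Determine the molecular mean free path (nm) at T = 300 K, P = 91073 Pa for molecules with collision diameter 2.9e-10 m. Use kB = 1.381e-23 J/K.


Mean free path: lambda = kB*T / (sqrt(2) * pi * d^2 * P)
lambda = 1.381e-23 * 300 / (sqrt(2) * pi * (2.9e-10)^2 * 91073)
lambda = 1.21749e-07 m
lambda = 121.75 nm

121.75


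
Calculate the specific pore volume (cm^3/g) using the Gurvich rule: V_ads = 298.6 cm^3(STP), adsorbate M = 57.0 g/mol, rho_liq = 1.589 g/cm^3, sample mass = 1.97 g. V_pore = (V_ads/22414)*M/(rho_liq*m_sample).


Moles adsorbed n = V_ads / 22414 = 298.6 / 22414 = 1.332203e-02 mol
Liquid volume V_liq = n * M / rho_liq = 1.332203e-02 * 57.0 / 1.589 = 0.47788 cm^3
Specific pore volume V_pore = V_liq / m_sample = 0.47788 / 1.97
V_pore = 0.2426 cm^3/g

0.2426


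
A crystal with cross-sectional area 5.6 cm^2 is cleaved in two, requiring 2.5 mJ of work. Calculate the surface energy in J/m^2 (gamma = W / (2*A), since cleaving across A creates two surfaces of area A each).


Convert: A = 5.6 cm^2 = 0.00056 m^2, W = 2.5 mJ = 0.0025 J
Cleaving exposes two faces of area A, so total new surface = 2*A and gamma = W / (2*A)
gamma = 0.0025 / (2 * 0.00056)
gamma = 2.232 J/m^2

2.232


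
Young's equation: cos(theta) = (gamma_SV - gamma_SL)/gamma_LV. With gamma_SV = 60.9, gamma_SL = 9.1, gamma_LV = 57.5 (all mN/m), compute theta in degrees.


cos(theta) = (gamma_SV - gamma_SL) / gamma_LV
cos(theta) = (60.9 - 9.1) / 57.5
cos(theta) = 0.90087
theta = arccos(0.90087) = 25.73 degrees

25.73


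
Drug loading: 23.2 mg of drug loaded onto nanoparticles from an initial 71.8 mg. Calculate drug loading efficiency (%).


Drug loading efficiency = (drug loaded / drug initial) * 100
DLE = 23.2 / 71.8 * 100
DLE = 0.3231 * 100
DLE = 32.31%

32.31


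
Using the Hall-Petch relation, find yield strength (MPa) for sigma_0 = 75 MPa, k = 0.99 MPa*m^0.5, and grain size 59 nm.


d = 59 nm = 5.9e-08 m
sqrt(d) = 0.0002428992
Hall-Petch contribution = k / sqrt(d) = 0.99 / 0.0002428992 = 4075.8 MPa
sigma = sigma_0 + k/sqrt(d) = 75 + 4075.8 = 4150.8 MPa

4150.8


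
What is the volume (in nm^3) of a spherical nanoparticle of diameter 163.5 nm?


Radius r = 163.5/2 = 81.75 nm
Volume V = (4/3) * pi * r^3
V = (4/3) * pi * (81.75)^3
V = 2288505.15 nm^3

2288505.15


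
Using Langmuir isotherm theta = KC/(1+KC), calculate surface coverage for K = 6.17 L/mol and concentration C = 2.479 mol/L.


Langmuir isotherm: theta = K*C / (1 + K*C)
K*C = 6.17 * 2.479 = 15.29543
theta = 15.29543 / (1 + 15.29543) = 15.29543 / 16.29543
theta = 0.9386

0.9386


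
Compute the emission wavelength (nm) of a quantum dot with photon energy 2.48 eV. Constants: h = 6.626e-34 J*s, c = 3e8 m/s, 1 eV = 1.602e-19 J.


Convert energy: E = 2.48 eV = 2.48 * 1.602e-19 = 3.97296e-19 J
lambda = h*c / E = 6.626e-34 * 3e8 / 3.97296e-19
lambda = 5.00332e-07 m = 500.3 nm

500.3


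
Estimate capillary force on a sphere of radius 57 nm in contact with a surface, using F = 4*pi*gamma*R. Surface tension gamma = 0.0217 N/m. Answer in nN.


Convert radius: R = 57 nm = 5.7e-08 m
F = 4 * pi * gamma * R
F = 4 * pi * 0.0217 * 5.7e-08
F = 1.55433e-08 N = 15.5433 nN

15.5433


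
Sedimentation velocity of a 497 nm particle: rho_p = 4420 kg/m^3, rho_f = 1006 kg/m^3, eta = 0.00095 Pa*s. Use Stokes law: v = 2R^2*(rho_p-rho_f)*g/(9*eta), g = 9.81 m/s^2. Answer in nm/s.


Radius R = 497/2 nm = 2.485e-07 m
Density difference = 4420 - 1006 = 3414 kg/m^3
v = 2 * R^2 * (rho_p - rho_f) * g / (9 * eta)
v = 2 * (2.485e-07)^2 * 3414 * 9.81 / (9 * 0.00095)
v = 4.83781e-07 m/s = 483.7814 nm/s

483.7814


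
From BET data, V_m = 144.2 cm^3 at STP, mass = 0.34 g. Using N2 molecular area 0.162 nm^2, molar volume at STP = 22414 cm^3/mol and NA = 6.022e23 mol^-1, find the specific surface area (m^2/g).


Number of moles in monolayer = V_m / 22414 = 144.2 / 22414 = 0.00643348
Number of molecules = moles * NA = 0.00643348 * 6.022e23
SA = molecules * sigma / mass
SA = (144.2 / 22414) * 6.022e23 * 0.162e-18 / 0.34
SA = 1846.0 m^2/g

1846.0


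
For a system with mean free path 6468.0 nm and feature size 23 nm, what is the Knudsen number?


Knudsen number Kn = lambda / L
Kn = 6468.0 / 23
Kn = 281.2174

281.2174


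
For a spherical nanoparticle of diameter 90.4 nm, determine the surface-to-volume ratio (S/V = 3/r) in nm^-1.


Radius r = 90.4/2 = 45.2 nm
S/V = 3 / r = 3 / 45.2
S/V = 0.0664 nm^-1

0.0664


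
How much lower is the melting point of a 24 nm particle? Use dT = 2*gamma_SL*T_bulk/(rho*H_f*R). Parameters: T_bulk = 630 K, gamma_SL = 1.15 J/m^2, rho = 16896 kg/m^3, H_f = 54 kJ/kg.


Radius R = 24/2 = 12 nm = 1.2e-08 m
Convert H_f = 54 kJ/kg = 54000 J/kg
dT = 2 * gamma_SL * T_bulk / (rho * H_f * R)
dT = 2 * 1.15 * 630 / (16896 * 54000 * 1.2e-08)
dT = 132.3 K

132.3


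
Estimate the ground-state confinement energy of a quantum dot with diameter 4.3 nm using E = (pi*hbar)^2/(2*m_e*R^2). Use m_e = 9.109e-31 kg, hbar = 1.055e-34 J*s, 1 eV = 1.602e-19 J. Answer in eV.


Radius R = 4.3/2 = 2.15 nm = 2.15e-09 m
E = (pi * 1.055e-34)^2 / (2 * 9.109e-31 * (2.15e-09)^2)
E(J) = 1.30445e-20
E = E(J) / 1.602e-19 = 0.0814 eV

0.0814


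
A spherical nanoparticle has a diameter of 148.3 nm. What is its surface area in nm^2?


Radius r = 148.3/2 = 74.15 nm
Surface area SA = 4 * pi * r^2
SA = 4 * pi * (74.15)^2
SA = 69092.7 nm^2

69092.7


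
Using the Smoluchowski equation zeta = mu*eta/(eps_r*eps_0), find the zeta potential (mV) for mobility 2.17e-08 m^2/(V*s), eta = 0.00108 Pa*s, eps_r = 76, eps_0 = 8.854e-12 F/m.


Smoluchowski equation: zeta = mu * eta / (eps_r * eps_0)
zeta = 2.17e-08 * 0.00108 / (76 * 8.854e-12)
zeta = 0.034828 V = 34.83 mV

34.83


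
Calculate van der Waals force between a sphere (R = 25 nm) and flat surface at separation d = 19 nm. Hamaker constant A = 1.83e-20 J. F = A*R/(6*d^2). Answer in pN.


Convert to SI: R = 25 nm = 2.5e-08 m, d = 19 nm = 1.9e-08 m
F = A * R / (6 * d^2)
F = 1.83e-20 * 2.5e-08 / (6 * (1.9e-08)^2)
F = 2.11219e-13 N = 0.211 pN

0.211


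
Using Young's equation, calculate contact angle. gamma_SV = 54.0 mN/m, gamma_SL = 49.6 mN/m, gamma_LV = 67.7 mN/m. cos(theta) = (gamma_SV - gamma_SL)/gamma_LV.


cos(theta) = (gamma_SV - gamma_SL) / gamma_LV
cos(theta) = (54.0 - 49.6) / 67.7
cos(theta) = 0.064993
theta = arccos(0.064993) = 86.27 degrees

86.27


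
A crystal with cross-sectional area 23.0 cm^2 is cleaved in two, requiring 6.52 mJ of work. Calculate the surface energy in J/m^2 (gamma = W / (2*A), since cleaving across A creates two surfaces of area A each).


Convert: A = 23.0 cm^2 = 0.0023 m^2, W = 6.52 mJ = 0.00652 J
Cleaving exposes two faces of area A, so total new surface = 2*A and gamma = W / (2*A)
gamma = 0.00652 / (2 * 0.0023)
gamma = 1.417 J/m^2

1.417


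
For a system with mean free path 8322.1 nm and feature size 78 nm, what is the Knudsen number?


Knudsen number Kn = lambda / L
Kn = 8322.1 / 78
Kn = 106.6936

106.6936


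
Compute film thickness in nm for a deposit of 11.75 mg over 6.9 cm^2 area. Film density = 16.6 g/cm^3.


Convert: m = 11.75 mg = 1.1750e-05 kg, A = 6.9 cm^2 = 6.9000e-04 m^2, rho = 16.6 g/cm^3 = 16600 kg/m^3
t = m / (A * rho)
t = 1.1750e-05 / (6.9000e-04 * 16600)
t = 1.0258e-06 m = 1025.8 nm

1025.8


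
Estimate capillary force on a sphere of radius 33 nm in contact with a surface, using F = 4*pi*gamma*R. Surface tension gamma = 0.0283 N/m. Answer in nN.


Convert radius: R = 33 nm = 3.3e-08 m
F = 4 * pi * gamma * R
F = 4 * pi * 0.0283 * 3.3e-08
F = 1.17357e-08 N = 11.7357 nN

11.7357


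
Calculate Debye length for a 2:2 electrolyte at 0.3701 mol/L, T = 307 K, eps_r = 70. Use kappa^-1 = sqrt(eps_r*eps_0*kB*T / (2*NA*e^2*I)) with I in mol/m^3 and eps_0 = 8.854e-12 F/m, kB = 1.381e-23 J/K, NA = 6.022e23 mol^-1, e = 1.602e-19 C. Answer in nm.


Ionic strength I = 0.3701 * 2^2 * 1000 = 1480.4 mol/m^3
kappa^-1 = sqrt(70 * 8.854e-12 * 1.381e-23 * 307 / (2 * 6.022e23 * (1.602e-19)^2 * 1480.4))
kappa^-1 = 0.24 nm

0.24


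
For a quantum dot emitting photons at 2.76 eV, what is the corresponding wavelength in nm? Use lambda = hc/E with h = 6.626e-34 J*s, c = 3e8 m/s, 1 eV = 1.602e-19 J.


Convert energy: E = 2.76 eV = 2.76 * 1.602e-19 = 4.42152e-19 J
lambda = h*c / E = 6.626e-34 * 3e8 / 4.42152e-19
lambda = 4.49574e-07 m = 449.6 nm

449.6


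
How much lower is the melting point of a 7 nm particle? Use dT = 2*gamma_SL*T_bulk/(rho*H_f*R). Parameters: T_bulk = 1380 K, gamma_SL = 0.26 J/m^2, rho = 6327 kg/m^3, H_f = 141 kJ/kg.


Radius R = 7/2 = 3.5 nm = 3.5e-09 m
Convert H_f = 141 kJ/kg = 141000 J/kg
dT = 2 * gamma_SL * T_bulk / (rho * H_f * R)
dT = 2 * 0.26 * 1380 / (6327 * 141000 * 3.5e-09)
dT = 229.8 K

229.8


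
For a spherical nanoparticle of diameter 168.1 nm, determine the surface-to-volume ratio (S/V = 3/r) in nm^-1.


Radius r = 168.1/2 = 84.05 nm
S/V = 3 / r = 3 / 84.05
S/V = 0.0357 nm^-1

0.0357


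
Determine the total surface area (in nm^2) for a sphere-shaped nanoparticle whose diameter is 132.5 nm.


Radius r = 132.5/2 = 66.25 nm
Surface area SA = 4 * pi * r^2
SA = 4 * pi * (66.25)^2
SA = 55154.59 nm^2

55154.59


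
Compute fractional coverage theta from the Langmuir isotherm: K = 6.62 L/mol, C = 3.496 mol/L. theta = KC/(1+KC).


Langmuir isotherm: theta = K*C / (1 + K*C)
K*C = 6.62 * 3.496 = 23.14352
theta = 23.14352 / (1 + 23.14352) = 23.14352 / 24.14352
theta = 0.9586

0.9586


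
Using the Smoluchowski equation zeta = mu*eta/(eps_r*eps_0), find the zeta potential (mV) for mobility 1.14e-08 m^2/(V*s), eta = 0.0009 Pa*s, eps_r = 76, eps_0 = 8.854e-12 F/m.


Smoluchowski equation: zeta = mu * eta / (eps_r * eps_0)
zeta = 1.14e-08 * 0.0009 / (76 * 8.854e-12)
zeta = 0.015247 V = 15.25 mV

15.25


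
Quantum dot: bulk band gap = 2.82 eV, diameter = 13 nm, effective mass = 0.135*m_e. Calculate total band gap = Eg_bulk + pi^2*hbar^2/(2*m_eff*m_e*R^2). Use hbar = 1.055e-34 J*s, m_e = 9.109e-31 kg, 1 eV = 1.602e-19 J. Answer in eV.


Radius R = 13/2 nm = 6.5e-09 m
Confinement energy dE = pi^2 * hbar^2 / (2 * m_eff * m_e * R^2)
dE = pi^2 * (1.055e-34)^2 / (2 * 0.135 * 9.109e-31 * (6.5e-09)^2) J, divided by 1.602e-19 J/eV
dE = 0.066 eV
Total band gap = E_g(bulk) + dE = 2.82 + 0.066 = 2.886 eV

2.886


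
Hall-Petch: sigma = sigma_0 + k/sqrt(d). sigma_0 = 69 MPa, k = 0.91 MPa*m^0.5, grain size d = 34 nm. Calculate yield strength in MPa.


d = 34 nm = 3.4e-08 m
sqrt(d) = 0.0001843909
Hall-Petch contribution = k / sqrt(d) = 0.91 / 0.0001843909 = 4935.2 MPa
sigma = sigma_0 + k/sqrt(d) = 69 + 4935.2 = 5004.2 MPa

5004.2


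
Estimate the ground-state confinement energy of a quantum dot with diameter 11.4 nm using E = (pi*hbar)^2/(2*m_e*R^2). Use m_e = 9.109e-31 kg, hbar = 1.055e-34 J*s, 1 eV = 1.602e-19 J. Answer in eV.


Radius R = 11.4/2 = 5.7 nm = 5.7e-09 m
E = (pi * 1.055e-34)^2 / (2 * 9.109e-31 * (5.7e-09)^2)
E(J) = 1.8559e-21
E = E(J) / 1.602e-19 = 0.0116 eV

0.0116


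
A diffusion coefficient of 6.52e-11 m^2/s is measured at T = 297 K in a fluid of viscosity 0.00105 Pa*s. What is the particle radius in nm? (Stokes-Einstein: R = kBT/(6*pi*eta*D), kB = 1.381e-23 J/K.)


Stokes-Einstein: R = kB*T / (6*pi*eta*D)
R = 1.381e-23 * 297 / (6 * pi * 0.00105 * 6.52e-11)
R = 3.17843e-09 m = 3.18 nm

3.18


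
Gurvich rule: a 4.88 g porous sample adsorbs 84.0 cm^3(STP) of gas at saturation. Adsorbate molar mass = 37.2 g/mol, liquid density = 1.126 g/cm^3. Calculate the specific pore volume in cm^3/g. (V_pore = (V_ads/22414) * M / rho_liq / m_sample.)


Moles adsorbed n = V_ads / 22414 = 84.0 / 22414 = 3.747658e-03 mol
Liquid volume V_liq = n * M / rho_liq = 3.747658e-03 * 37.2 / 1.126 = 0.12381 cm^3
Specific pore volume V_pore = V_liq / m_sample = 0.12381 / 4.88
V_pore = 0.0254 cm^3/g

0.0254


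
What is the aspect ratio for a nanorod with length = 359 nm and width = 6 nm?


Aspect ratio AR = length / diameter
AR = 359 / 6
AR = 59.83

59.83


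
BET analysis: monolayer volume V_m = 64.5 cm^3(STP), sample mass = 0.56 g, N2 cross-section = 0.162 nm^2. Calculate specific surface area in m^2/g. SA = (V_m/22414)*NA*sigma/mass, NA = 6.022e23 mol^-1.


Number of moles in monolayer = V_m / 22414 = 64.5 / 22414 = 0.00287767
Number of molecules = moles * NA = 0.00287767 * 6.022e23
SA = molecules * sigma / mass
SA = (64.5 / 22414) * 6.022e23 * 0.162e-18 / 0.56
SA = 501.3 m^2/g

501.3


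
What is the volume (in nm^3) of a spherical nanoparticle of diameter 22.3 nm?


Radius r = 22.3/2 = 11.15 nm
Volume V = (4/3) * pi * r^3
V = (4/3) * pi * (11.15)^3
V = 5806.48 nm^3

5806.48


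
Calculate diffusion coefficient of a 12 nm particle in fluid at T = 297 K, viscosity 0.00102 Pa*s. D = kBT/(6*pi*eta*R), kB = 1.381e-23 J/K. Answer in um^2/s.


Radius R = 12/2 = 6 nm = 6e-09 m
D = kB*T / (6*pi*eta*R)
D = 1.381e-23 * 297 / (6 * pi * 0.00102 * 6e-09)
D = 3.55547e-11 m^2/s = 35.555 um^2/s

35.555


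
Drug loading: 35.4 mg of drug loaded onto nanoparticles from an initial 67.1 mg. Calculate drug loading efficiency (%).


Drug loading efficiency = (drug loaded / drug initial) * 100
DLE = 35.4 / 67.1 * 100
DLE = 0.5276 * 100
DLE = 52.76%

52.76


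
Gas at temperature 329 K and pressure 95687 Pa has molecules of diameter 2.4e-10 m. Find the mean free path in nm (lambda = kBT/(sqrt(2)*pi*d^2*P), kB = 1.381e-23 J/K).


Mean free path: lambda = kB*T / (sqrt(2) * pi * d^2 * P)
lambda = 1.381e-23 * 329 / (sqrt(2) * pi * (2.4e-10)^2 * 95687)
lambda = 1.85545e-07 m
lambda = 185.55 nm

185.55


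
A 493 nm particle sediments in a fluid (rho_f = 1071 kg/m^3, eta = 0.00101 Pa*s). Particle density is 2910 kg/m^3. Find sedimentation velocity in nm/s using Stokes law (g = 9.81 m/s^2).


Radius R = 493/2 nm = 2.465e-07 m
Density difference = 2910 - 1071 = 1839 kg/m^3
v = 2 * R^2 * (rho_p - rho_f) * g / (9 * eta)
v = 2 * (2.465e-07)^2 * 1839 * 9.81 / (9 * 0.00101)
v = 2.41185e-07 m/s = 241.1852 nm/s

241.1852


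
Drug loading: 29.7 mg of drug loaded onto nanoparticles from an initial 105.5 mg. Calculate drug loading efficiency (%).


Drug loading efficiency = (drug loaded / drug initial) * 100
DLE = 29.7 / 105.5 * 100
DLE = 0.2815 * 100
DLE = 28.15%

28.15


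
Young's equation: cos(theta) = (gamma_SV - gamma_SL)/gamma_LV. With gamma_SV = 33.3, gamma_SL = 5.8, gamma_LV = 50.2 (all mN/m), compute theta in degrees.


cos(theta) = (gamma_SV - gamma_SL) / gamma_LV
cos(theta) = (33.3 - 5.8) / 50.2
cos(theta) = 0.547809
theta = arccos(0.547809) = 56.78 degrees

56.78


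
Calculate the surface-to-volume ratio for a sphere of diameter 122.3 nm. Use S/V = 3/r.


Radius r = 122.3/2 = 61.15 nm
S/V = 3 / r = 3 / 61.15
S/V = 0.0491 nm^-1

0.0491


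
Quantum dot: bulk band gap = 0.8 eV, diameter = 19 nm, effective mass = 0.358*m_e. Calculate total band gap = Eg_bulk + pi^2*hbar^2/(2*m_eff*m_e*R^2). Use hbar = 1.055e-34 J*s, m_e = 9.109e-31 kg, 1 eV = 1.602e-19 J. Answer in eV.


Radius R = 19/2 nm = 9.5e-09 m
Confinement energy dE = pi^2 * hbar^2 / (2 * m_eff * m_e * R^2)
dE = pi^2 * (1.055e-34)^2 / (2 * 0.358 * 9.109e-31 * (9.5e-09)^2) J, divided by 1.602e-19 J/eV
dE = 0.0116 eV
Total band gap = E_g(bulk) + dE = 0.8 + 0.0116 = 0.8116 eV

0.8116


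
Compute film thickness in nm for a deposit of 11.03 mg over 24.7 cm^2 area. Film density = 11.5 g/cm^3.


Convert: m = 11.03 mg = 1.1030e-05 kg, A = 24.7 cm^2 = 2.4700e-03 m^2, rho = 11.5 g/cm^3 = 11500 kg/m^3
t = m / (A * rho)
t = 1.1030e-05 / (2.4700e-03 * 11500)
t = 3.8831e-07 m = 388.3 nm

388.3


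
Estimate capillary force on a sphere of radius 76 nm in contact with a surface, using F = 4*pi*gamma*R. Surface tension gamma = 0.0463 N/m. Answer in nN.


Convert radius: R = 76 nm = 7.6e-08 m
F = 4 * pi * gamma * R
F = 4 * pi * 0.0463 * 7.6e-08
F = 4.42185e-08 N = 44.2185 nN

44.2185


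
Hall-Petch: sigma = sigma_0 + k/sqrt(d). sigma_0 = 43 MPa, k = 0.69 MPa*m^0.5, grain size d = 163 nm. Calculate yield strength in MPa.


d = 163 nm = 1.63e-07 m
sqrt(d) = 0.0004037326
Hall-Petch contribution = k / sqrt(d) = 0.69 / 0.0004037326 = 1709.1 MPa
sigma = sigma_0 + k/sqrt(d) = 43 + 1709.1 = 1752.1 MPa

1752.1


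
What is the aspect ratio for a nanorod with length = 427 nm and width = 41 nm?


Aspect ratio AR = length / diameter
AR = 427 / 41
AR = 10.41

10.41


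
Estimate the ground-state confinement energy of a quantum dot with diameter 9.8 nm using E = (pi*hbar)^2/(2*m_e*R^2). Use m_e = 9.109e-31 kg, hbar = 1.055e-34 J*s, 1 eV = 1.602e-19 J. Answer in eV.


Radius R = 9.8/2 = 4.9 nm = 4.9e-09 m
E = (pi * 1.055e-34)^2 / (2 * 9.109e-31 * (4.9e-09)^2)
E(J) = 2.51138e-21
E = E(J) / 1.602e-19 = 0.0157 eV

0.0157


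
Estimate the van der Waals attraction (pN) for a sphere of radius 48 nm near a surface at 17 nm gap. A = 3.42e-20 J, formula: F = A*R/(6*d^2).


Convert to SI: R = 48 nm = 4.8e-08 m, d = 17 nm = 1.7e-08 m
F = A * R / (6 * d^2)
F = 3.42e-20 * 4.8e-08 / (6 * (1.7e-08)^2)
F = 9.46713e-13 N = 0.947 pN

0.947


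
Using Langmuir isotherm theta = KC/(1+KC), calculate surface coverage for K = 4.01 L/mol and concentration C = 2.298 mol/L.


Langmuir isotherm: theta = K*C / (1 + K*C)
K*C = 4.01 * 2.298 = 9.21498
theta = 9.21498 / (1 + 9.21498) = 9.21498 / 10.21498
theta = 0.9021

0.9021


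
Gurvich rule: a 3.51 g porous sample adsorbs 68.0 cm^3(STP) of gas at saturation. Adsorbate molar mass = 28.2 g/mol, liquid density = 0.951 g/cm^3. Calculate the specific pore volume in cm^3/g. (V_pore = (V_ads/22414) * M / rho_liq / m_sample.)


Moles adsorbed n = V_ads / 22414 = 68.0 / 22414 = 3.033818e-03 mol
Liquid volume V_liq = n * M / rho_liq = 3.033818e-03 * 28.2 / 0.951 = 0.08996 cm^3
Specific pore volume V_pore = V_liq / m_sample = 0.08996 / 3.51
V_pore = 0.0256 cm^3/g

0.0256


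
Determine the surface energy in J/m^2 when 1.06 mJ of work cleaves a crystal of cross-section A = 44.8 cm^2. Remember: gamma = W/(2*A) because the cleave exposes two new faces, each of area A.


Convert: A = 44.8 cm^2 = 0.00448 m^2, W = 1.06 mJ = 0.00106 J
Cleaving exposes two faces of area A, so total new surface = 2*A and gamma = W / (2*A)
gamma = 0.00106 / (2 * 0.00448)
gamma = 0.118 J/m^2

0.118


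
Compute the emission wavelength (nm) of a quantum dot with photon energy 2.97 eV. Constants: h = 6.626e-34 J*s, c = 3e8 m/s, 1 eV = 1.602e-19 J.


Convert energy: E = 2.97 eV = 2.97 * 1.602e-19 = 4.75794e-19 J
lambda = h*c / E = 6.626e-34 * 3e8 / 4.75794e-19
lambda = 4.17786e-07 m = 417.8 nm

417.8


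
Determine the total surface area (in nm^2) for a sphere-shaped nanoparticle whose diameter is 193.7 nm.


Radius r = 193.7/2 = 96.85 nm
Surface area SA = 4 * pi * r^2
SA = 4 * pi * (96.85)^2
SA = 117871.58 nm^2

117871.58


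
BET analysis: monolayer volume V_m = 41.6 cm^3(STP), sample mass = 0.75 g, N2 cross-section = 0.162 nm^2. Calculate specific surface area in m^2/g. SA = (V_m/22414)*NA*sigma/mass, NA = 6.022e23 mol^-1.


Number of moles in monolayer = V_m / 22414 = 41.6 / 22414 = 0.00185598
Number of molecules = moles * NA = 0.00185598 * 6.022e23
SA = molecules * sigma / mass
SA = (41.6 / 22414) * 6.022e23 * 0.162e-18 / 0.75
SA = 241.4 m^2/g

241.4


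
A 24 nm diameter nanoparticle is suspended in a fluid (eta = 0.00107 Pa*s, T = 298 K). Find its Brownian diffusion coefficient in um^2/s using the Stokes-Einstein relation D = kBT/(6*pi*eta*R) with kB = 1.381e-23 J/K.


Radius R = 24/2 = 12 nm = 1.2e-08 m
D = kB*T / (6*pi*eta*R)
D = 1.381e-23 * 298 / (6 * pi * 0.00107 * 1.2e-08)
D = 1.70037e-11 m^2/s = 17.004 um^2/s

17.004


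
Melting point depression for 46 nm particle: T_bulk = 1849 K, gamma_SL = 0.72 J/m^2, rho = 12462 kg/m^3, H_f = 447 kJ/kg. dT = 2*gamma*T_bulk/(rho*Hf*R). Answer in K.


Radius R = 46/2 = 23 nm = 2.3e-08 m
Convert H_f = 447 kJ/kg = 447000 J/kg
dT = 2 * gamma_SL * T_bulk / (rho * H_f * R)
dT = 2 * 0.72 * 1849 / (12462 * 447000 * 2.3e-08)
dT = 20.8 K

20.8


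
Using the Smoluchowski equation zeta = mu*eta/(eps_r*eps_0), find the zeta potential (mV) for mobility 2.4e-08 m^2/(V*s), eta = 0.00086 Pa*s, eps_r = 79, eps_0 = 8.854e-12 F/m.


Smoluchowski equation: zeta = mu * eta / (eps_r * eps_0)
zeta = 2.4e-08 * 0.00086 / (79 * 8.854e-12)
zeta = 0.029508 V = 29.51 mV

29.51
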